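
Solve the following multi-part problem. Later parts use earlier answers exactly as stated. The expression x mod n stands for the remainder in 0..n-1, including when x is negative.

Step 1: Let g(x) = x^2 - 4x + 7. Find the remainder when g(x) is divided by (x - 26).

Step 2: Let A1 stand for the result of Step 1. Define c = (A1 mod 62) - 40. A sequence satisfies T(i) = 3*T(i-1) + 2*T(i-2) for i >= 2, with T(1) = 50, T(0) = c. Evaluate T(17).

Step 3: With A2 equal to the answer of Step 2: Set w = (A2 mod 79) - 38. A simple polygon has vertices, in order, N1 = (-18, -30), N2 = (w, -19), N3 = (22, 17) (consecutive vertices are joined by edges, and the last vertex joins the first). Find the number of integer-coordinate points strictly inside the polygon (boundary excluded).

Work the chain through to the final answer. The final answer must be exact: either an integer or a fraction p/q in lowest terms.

Step 1: remainder = value at the root: 1*(26)^2 - 4*(26)^1 + 7 = (676) + (-104) + (7) = 579; answer 579
Step 2: A1 = 579; c = -19; T(2) = 3*(50) + 2*(-19) = 112; iterating: T(2)=112, T(3)=436, T(4)=1532, T(5)=5468, T(6)=19468, T(7)=69340, T(8)=246956, T(9)=879548, T(10)=3132556, T(11)=11156764, T(12)=39735404, T(13)=141519740, T(14)=504030028, T(15)=1795129564, T(16)=6393448748, T(17)=22770605372; answer 22770605372
Step 3: A2 = 22770605372; w = -35; cross terms: (-18*-19 - -35*-30)=-708, (-35*17 - 22*-19)=-177, (22*-30 - -18*17)=-354; twice the area = |-1239| = 1239; area = 1239/2; boundary points = 1 + 3 + 1 = 5; strictly interior points = area - boundary/2 + 1 = 618; answer 618

618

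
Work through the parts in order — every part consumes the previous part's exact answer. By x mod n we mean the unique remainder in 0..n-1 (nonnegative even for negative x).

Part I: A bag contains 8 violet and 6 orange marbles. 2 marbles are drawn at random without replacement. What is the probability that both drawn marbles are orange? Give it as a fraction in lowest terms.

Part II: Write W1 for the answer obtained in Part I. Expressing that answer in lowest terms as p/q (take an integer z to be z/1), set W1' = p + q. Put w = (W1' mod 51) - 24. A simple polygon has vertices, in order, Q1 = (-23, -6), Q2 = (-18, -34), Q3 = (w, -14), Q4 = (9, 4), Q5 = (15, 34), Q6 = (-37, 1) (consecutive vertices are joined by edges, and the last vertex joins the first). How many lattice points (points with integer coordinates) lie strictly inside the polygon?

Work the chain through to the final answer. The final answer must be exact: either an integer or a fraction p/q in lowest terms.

1020

Part I: total draws C(14,2) = 91; favorable C(6,2) = 15; P = 15/91; answer 15/91
Part II: W1 = 15/91; threaded value p + q = 106; w = -20; cross terms: (-23*-34 - -18*-6)=674, (-18*-14 - -20*-34)=-428, (-20*4 - 9*-14)=46, (9*34 - 15*4)=246, (15*1 - -37*34)=1273, (-37*-6 - -23*1)=245; twice the area = |2056| = 2056; area = 1028; boundary points = 1 + 2 + 1 + 6 + 1 + 7 = 18; strictly interior points = area - boundary/2 + 1 = 1020; answer 1020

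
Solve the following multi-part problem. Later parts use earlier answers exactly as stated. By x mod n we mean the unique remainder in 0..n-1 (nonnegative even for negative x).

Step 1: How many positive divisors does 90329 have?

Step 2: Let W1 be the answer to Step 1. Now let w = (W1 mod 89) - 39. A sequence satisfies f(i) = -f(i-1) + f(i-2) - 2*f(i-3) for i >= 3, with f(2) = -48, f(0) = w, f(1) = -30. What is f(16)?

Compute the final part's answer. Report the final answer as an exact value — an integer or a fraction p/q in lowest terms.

Step 1: 90329 = 59 * 1531; number of divisors = (1+1) * (1+1) = 4; answer 4
Step 2: W1 = 4; w = -35; f(3) = -1*(-48) + 1*(-30) - 2*(-35) = 88; iterating: f(3)=88, f(4)=-76, f(5)=260, f(6)=-512, f(7)=924, f(8)=-1956, f(9)=3904, f(10)=-7708, f(11)=15524, f(12)=-31040, f(13)=61980, f(14)=-124068, f(15)=248128, f(16)=-496156; answer -496156

-496156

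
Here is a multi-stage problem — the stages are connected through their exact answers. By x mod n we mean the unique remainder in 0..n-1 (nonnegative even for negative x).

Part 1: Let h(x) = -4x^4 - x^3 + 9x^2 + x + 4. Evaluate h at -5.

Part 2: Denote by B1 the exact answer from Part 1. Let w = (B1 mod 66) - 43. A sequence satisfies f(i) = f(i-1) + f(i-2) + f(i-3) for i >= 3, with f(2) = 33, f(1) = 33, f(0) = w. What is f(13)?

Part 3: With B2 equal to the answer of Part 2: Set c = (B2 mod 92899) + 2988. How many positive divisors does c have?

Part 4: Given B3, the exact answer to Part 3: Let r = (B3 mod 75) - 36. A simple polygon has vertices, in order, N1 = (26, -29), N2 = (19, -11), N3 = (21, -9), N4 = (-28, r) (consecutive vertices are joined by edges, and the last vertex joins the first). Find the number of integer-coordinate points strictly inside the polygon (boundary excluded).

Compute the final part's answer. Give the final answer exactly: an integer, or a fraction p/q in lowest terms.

520

Part 1: -4*(-5)^4 - 1*(-5)^3 + 9*(-5)^2 + 1*(-5)^1 + 4 = (-2500) + (125) + (225) + (-5) + (4) = -2151; answer -2151
Part 2: B1 = -2151; w = -16; f(3) = 1*(33) + 1*(33) + 1*(-16) = 50; iterating: f(3)=50, f(4)=116, f(5)=199, f(6)=365, f(7)=680, f(8)=1244, f(9)=2289, f(10)=4213, f(11)=7746, f(12)=14248, f(13)=26207; answer 26207
Part 3: B2 = 26207; c = 29195; 29195 = 5 * 5839; number of divisors = (1+1) * (1+1) = 4; answer 4
Part 4: B3 = 4; r = -32; cross terms: (26*-11 - 19*-29)=265, (19*-9 - 21*-11)=60, (21*-32 - -28*-9)=-924, (-28*-29 - 26*-32)=1644; twice the area = |1045| = 1045; area = 1045/2; boundary points = 1 + 2 + 1 + 3 = 7; strictly interior points = area - boundary/2 + 1 = 520; answer 520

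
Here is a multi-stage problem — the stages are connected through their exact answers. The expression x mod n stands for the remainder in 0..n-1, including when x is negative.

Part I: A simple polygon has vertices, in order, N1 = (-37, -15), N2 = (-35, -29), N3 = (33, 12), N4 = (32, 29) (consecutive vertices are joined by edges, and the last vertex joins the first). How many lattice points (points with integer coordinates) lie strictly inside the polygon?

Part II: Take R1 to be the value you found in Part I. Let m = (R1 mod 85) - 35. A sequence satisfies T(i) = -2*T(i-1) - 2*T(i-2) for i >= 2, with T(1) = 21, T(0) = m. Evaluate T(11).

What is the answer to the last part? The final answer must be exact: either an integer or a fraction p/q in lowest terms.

-352

Part I: cross terms: (-37*-29 - -35*-15)=548, (-35*12 - 33*-29)=537, (33*29 - 32*12)=573, (32*-15 - -37*29)=593; twice the area = |2251| = 2251; area = 2251/2; boundary points = 2 + 1 + 1 + 1 = 5; strictly interior points = area - boundary/2 + 1 = 1124; answer 1124
Part II: R1 = 1124; m = -16; T(2) = -2*(21) - 2*(-16) = -10; iterating: T(2)=-10, T(3)=-22, T(4)=64, T(5)=-84, T(6)=40, T(7)=88, T(8)=-256, T(9)=336, T(10)=-160, T(11)=-352; answer -352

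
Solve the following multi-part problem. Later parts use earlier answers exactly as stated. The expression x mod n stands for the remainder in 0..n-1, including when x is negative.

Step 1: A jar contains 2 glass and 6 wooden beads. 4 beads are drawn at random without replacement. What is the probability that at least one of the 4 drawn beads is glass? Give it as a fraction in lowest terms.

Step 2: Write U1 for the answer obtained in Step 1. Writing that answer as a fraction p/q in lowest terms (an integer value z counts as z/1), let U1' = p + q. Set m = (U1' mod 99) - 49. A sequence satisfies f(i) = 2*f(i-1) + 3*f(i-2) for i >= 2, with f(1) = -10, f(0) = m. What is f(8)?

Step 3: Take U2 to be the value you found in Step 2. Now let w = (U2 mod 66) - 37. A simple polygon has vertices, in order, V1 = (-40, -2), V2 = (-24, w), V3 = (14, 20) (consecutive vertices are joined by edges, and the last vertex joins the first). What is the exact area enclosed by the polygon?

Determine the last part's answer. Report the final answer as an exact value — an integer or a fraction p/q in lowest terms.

283

Step 1: total draws C(8,4) = 70; complement C(6,4) = 15; favorable 70 - 15 = 55; P = 11/14; answer 11/14
Step 2: U1 = 11/14; threaded value p + q = 25; m = -24; f(2) = 2*(-10) + 3*(-24) = -92; iterating: f(2)=-92, f(3)=-214, f(4)=-704, f(5)=-2050, f(6)=-6212, f(7)=-18574, f(8)=-55784; answer -55784
Step 3: U2 = -55784; w = 15; cross terms: (-40*15 - -24*-2)=-648, (-24*20 - 14*15)=-690, (14*-2 - -40*20)=772; twice the area = |-566| = 566; area = 283; answer 283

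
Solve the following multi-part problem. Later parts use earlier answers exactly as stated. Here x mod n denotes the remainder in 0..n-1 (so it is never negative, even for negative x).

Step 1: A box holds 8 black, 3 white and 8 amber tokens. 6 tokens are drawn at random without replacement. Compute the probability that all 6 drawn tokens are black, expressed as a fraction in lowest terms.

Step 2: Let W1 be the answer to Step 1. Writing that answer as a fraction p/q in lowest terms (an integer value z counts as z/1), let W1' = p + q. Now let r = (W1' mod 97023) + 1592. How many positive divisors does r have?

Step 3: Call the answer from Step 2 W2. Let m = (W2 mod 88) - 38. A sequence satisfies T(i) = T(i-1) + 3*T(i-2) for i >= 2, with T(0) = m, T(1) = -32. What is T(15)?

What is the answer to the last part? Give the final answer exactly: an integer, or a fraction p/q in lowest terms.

-4567586

Step 1: total draws C(19,6) = 27132; favorable C(8,6) = 28; P = 1/969; answer 1/969
Step 2: W1 = 1/969; threaded value p + q = 970; r = 2562; 2562 = 2 * 3 * 7 * 61; number of divisors = (1+1) * (1+1) * (1+1) * (1+1) = 16; answer 16
Step 3: W2 = 16; m = -22; T(2) = 1*(-32) + 3*(-22) = -98; iterating: T(2)=-98, T(3)=-194, T(4)=-488, T(5)=-1070, T(6)=-2534, T(7)=-5744, T(8)=-13346, T(9)=-30578, T(10)=-70616, T(11)=-162350, T(12)=-374198, T(13)=-861248, T(14)=-1983842, T(15)=-4567586; answer -4567586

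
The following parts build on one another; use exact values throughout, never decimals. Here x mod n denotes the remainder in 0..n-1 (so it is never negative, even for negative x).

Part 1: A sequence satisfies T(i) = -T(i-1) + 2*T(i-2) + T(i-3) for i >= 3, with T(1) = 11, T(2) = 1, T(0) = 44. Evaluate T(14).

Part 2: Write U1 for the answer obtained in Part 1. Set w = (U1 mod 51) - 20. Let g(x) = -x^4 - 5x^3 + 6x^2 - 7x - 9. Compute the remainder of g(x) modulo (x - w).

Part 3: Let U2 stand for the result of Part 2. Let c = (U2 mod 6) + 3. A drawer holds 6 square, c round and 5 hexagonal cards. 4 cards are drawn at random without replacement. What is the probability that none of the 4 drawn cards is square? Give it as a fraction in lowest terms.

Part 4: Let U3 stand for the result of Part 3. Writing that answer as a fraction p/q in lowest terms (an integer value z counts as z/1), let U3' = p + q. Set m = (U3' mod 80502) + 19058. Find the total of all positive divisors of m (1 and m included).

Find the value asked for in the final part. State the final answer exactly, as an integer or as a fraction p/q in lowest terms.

Part 1: T(3) = -1*(1) + 2*(11) + 1*(44) = 65; iterating: T(3)=65, T(4)=-52, T(5)=183, T(6)=-222, T(7)=536, T(8)=-797, T(9)=1647, T(10)=-2705, T(11)=5202, T(12)=-8965, T(13)=16664, T(14)=-29392; answer -29392
Part 2: U1 = -29392; w = 15; remainder = value at the root: -1*(15)^4 - 5*(15)^3 + 6*(15)^2 - 7*(15)^1 - 9 = (-50625) + (-16875) + (1350) + (-105) + (-9) = -66264; answer -66264
Part 3: U2 = -66264; c = 3; total draws C(14,4) = 1001; favorable C(8,4) = 70; P = 10/143; answer 10/143
Part 4: U3 = 10/143; threaded value p + q = 153; m = 19211; 19211 is prime, so its only divisors are 1 and 19211; sigma = 1 + 19211 = 19212; answer 19212

19212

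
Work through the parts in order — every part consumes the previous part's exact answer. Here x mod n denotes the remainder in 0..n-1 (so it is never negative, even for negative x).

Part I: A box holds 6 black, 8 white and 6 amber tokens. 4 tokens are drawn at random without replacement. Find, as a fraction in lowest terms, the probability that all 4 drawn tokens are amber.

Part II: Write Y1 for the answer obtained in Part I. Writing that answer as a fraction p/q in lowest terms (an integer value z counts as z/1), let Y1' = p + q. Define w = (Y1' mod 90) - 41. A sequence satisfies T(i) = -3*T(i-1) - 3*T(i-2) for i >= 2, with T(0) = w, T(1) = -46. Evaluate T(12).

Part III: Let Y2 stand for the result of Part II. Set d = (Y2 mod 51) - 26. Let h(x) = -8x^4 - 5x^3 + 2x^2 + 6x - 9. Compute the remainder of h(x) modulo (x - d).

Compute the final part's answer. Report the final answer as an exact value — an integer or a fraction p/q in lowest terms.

Part I: total draws C(20,4) = 4845; favorable C(6,4) = 15; P = 1/323; answer 1/323
Part II: Y1 = 1/323; threaded value p + q = 324; w = 13; T(2) = -3*(-46) - 3*(13) = 99; iterating: T(2)=99, T(3)=-159, T(4)=180, T(5)=-63, T(6)=-351, T(7)=1242, T(8)=-2673, T(9)=4293, T(10)=-4860, T(11)=1701, T(12)=9477; answer 9477
Part III: Y2 = 9477; d = 16; remainder = value at the root: -8*(16)^4 - 5*(16)^3 + 2*(16)^2 + 6*(16)^1 - 9 = (-524288) + (-20480) + (512) + (96) + (-9) = -544169; answer -544169

-544169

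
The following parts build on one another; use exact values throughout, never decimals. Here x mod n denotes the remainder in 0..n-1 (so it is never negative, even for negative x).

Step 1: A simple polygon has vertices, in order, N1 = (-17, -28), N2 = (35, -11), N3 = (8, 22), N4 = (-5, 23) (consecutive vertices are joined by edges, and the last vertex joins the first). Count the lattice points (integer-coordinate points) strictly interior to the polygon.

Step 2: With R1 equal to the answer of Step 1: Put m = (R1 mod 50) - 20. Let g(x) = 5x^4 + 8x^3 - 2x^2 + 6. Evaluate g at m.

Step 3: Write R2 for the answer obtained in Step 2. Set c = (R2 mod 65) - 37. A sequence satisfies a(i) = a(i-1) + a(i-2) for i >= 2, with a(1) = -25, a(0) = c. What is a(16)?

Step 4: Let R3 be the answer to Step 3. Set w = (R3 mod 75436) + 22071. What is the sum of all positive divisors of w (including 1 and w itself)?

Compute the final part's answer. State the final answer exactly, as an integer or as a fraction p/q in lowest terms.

142896

Step 1: cross terms: (-17*-11 - 35*-28)=1167, (35*22 - 8*-11)=858, (8*23 - -5*22)=294, (-5*-28 - -17*23)=531; twice the area = |2850| = 2850; area = 1425; boundary points = 1 + 3 + 1 + 3 = 8; strictly interior points = area - boundary/2 + 1 = 1422; answer 1422
Step 2: R1 = 1422; m = 2; 5*(2)^4 + 8*(2)^3 - 2*(2)^2 + 6 = (80) + (64) + (-8) + (6) = 142; answer 142
Step 3: R2 = 142; c = -25; a(2) = 1*(-25) + 1*(-25) = -50; iterating: a(2)=-50, a(3)=-75, a(4)=-125, a(5)=-200, a(6)=-325, a(7)=-525, a(8)=-850, a(9)=-1375, a(10)=-2225, a(11)=-3600, a(12)=-5825, a(13)=-9425, a(14)=-15250, a(15)=-24675, a(16)=-39925; answer -39925
Step 4: R3 = -39925; w = 57582; 57582 = 2 * 3^2 * 7 * 457; sigma = (1 + 2) * (1 + 3 + 9) * (1 + 7) * (1 + 457) = 3 * 13 * 8 * 458 = 142896; answer 142896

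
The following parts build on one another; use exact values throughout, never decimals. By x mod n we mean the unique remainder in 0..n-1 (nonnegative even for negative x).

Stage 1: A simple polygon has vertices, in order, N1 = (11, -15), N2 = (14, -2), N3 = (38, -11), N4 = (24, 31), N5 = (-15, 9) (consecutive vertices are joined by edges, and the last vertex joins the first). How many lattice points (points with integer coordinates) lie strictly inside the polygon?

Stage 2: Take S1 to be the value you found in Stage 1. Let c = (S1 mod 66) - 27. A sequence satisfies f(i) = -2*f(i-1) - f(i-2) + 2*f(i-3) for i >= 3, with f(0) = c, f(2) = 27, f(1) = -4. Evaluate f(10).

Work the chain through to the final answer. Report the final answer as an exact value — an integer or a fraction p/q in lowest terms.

1467

Stage 1: cross terms: (11*-2 - 14*-15)=188, (14*-11 - 38*-2)=-78, (38*31 - 24*-11)=1442, (24*9 - -15*31)=681, (-15*-15 - 11*9)=126; twice the area = |2359| = 2359; area = 2359/2; boundary points = 1 + 3 + 14 + 1 + 2 = 21; strictly interior points = area - boundary/2 + 1 = 1170; answer 1170
Stage 2: S1 = 1170; c = 21; f(3) = -2*(27) - 1*(-4) + 2*(21) = -8; iterating: f(3)=-8, f(4)=-19, f(5)=100, f(6)=-197, f(7)=256, f(8)=-115, f(9)=-420, f(10)=1467; answer 1467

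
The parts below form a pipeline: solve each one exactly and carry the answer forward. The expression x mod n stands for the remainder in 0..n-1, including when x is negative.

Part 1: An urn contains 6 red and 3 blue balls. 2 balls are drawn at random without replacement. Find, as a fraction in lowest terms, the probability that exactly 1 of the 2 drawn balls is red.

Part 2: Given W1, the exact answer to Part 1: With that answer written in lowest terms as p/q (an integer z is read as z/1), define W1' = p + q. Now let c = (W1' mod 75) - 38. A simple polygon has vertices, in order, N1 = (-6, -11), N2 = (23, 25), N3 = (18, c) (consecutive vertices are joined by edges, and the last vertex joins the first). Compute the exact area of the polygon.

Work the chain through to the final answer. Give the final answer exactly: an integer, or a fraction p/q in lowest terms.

780

Part 1: total draws C(9,2) = 36; favorable C(6,1)*C(3,1) = 18; P = 1/2; answer 1/2
Part 2: W1 = 1/2; threaded value p + q = 3; c = -35; cross terms: (-6*25 - 23*-11)=103, (23*-35 - 18*25)=-1255, (18*-11 - -6*-35)=-408; twice the area = |-1560| = 1560; area = 780; answer 780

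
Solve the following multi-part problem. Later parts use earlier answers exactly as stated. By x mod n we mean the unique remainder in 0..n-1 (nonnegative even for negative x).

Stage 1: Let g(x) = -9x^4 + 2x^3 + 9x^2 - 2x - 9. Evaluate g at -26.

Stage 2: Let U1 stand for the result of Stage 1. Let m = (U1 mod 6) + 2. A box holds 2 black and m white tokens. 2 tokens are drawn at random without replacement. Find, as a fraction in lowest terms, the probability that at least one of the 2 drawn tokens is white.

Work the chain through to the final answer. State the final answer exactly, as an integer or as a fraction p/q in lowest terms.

Stage 1: -9*(-26)^4 + 2*(-26)^3 + 9*(-26)^2 - 2*(-26)^1 - 9 = (-4112784) + (-35152) + (6084) + (52) + (-9) = -4141809; answer -4141809
Stage 2: U1 = -4141809; m = 5; total draws C(7,2) = 21; complement C(2,2) = 1; favorable 21 - 1 = 20; P = 20/21; answer 20/21

20/21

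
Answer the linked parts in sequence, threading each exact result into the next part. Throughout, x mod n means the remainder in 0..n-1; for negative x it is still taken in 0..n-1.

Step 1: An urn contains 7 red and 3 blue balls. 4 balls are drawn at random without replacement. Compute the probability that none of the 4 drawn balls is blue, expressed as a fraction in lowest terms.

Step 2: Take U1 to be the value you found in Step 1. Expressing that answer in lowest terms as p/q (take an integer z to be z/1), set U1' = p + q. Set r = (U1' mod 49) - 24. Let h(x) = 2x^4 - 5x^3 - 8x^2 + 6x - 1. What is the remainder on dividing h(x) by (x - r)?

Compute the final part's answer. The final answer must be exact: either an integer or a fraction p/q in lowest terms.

189192

Step 1: total draws C(10,4) = 210; favorable C(7,4) = 35; P = 1/6; answer 1/6
Step 2: U1 = 1/6; threaded value p + q = 7; r = -17; remainder = value at the root: 2*(-17)^4 - 5*(-17)^3 - 8*(-17)^2 + 6*(-17)^1 - 1 = (167042) + (24565) + (-2312) + (-102) + (-1) = 189192; answer 189192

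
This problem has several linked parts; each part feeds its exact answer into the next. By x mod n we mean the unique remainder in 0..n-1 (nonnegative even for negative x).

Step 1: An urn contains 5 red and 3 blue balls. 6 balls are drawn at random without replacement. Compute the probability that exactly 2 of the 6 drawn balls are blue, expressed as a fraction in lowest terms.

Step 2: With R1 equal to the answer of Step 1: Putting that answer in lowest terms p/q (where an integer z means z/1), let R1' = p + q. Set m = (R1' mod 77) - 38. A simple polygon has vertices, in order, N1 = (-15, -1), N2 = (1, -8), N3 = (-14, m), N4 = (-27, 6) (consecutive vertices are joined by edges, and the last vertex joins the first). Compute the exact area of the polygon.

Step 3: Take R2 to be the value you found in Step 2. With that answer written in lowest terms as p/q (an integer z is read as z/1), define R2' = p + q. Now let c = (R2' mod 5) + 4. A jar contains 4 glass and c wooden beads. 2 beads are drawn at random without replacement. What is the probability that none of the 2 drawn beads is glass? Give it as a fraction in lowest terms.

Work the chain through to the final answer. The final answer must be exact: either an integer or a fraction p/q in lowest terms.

Step 1: total draws C(8,6) = 28; favorable C(3,2)*C(5,4) = 15; P = 15/28; answer 15/28
Step 2: R1 = 15/28; threaded value p + q = 43; m = 5; cross terms: (-15*-8 - 1*-1)=121, (1*5 - -14*-8)=-107, (-14*6 - -27*5)=51, (-27*-1 - -15*6)=117; twice the area = |182| = 182; area = 91; answer 91
Step 3: R2 = 91; threaded value p + q = 92; c = 6; total draws C(10,2) = 45; favorable C(6,2) = 15; P = 1/3; answer 1/3

1/3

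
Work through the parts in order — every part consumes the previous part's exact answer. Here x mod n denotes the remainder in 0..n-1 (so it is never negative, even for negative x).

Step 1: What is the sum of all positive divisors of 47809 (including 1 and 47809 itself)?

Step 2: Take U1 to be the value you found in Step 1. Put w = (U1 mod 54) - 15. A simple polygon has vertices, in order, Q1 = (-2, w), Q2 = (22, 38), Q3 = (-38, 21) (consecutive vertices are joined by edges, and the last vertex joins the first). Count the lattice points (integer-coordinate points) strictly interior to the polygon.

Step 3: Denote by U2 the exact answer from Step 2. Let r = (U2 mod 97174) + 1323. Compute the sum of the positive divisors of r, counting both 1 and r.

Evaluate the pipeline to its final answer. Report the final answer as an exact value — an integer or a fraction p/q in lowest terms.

Step 1: 47809 is prime, so its only divisors are 1 and 47809; sigma = 1 + 47809 = 47810; answer 47810
Step 2: U1 = 47810; w = 5; cross terms: (-2*38 - 22*5)=-186, (22*21 - -38*38)=1906, (-38*5 - -2*21)=-148; twice the area = |1572| = 1572; area = 786; boundary points = 3 + 1 + 4 = 8; strictly interior points = area - boundary/2 + 1 = 783; answer 783
Step 3: U2 = 783; r = 2106; 2106 = 2 * 3^4 * 13; sigma = (1 + 2) * (1 + 3 + 9 + 27 + 81) * (1 + 13) = 3 * 121 * 14 = 5082; answer 5082

5082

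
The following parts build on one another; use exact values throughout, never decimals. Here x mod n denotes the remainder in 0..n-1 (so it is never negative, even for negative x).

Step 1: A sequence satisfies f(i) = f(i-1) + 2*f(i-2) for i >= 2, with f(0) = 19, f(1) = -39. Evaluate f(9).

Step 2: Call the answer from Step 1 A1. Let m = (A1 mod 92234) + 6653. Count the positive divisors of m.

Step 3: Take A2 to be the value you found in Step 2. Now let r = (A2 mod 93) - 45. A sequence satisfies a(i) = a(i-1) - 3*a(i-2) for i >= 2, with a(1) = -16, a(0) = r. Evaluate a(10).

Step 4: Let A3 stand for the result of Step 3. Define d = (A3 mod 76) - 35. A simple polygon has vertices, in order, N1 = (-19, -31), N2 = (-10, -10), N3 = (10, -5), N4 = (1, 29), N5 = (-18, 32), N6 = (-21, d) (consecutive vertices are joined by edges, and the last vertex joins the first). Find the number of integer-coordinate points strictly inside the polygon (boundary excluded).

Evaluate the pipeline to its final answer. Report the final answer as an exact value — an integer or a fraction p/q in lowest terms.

1097

Step 1: f(2) = 1*(-39) + 2*(19) = -1; iterating: f(2)=-1, f(3)=-79, f(4)=-81, f(5)=-239, f(6)=-401, f(7)=-879, f(8)=-1681, f(9)=-3439; answer -3439
Step 2: A1 = -3439; m = 95448; 95448 = 2^3 * 3 * 41 * 97; number of divisors = (3+1) * (1+1) * (1+1) * (1+1) = 32; answer 32
Step 3: A2 = 32; r = -13; a(2) = 1*(-16) - 3*(-13) = 23; iterating: a(2)=23, a(3)=71, a(4)=2, a(5)=-211, a(6)=-217, a(7)=416, a(8)=1067, a(9)=-181, a(10)=-3382; answer -3382
Step 4: A3 = -3382; d = 3; cross terms: (-19*-10 - -10*-31)=-120, (-10*-5 - 10*-10)=150, (10*29 - 1*-5)=295, (1*32 - -18*29)=554, (-18*3 - -21*32)=618, (-21*-31 - -19*3)=708; twice the area = |2205| = 2205; area = 2205/2; boundary points = 3 + 5 + 1 + 1 + 1 + 2 = 13; strictly interior points = area - boundary/2 + 1 = 1097; answer 1097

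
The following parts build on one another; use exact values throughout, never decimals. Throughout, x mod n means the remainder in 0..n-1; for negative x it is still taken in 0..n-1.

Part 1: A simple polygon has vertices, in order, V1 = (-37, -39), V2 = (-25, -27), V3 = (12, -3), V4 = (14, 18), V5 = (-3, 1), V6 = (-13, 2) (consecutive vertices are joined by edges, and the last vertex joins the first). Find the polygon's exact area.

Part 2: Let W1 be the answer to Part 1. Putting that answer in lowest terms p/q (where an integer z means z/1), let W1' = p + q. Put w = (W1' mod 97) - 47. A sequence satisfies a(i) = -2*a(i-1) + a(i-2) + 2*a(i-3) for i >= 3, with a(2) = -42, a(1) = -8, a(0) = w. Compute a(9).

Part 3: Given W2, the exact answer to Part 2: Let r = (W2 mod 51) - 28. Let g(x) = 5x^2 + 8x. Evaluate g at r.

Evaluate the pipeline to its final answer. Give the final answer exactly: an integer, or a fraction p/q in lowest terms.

1653

Part 1: cross terms: (-37*-27 - -25*-39)=24, (-25*-3 - 12*-27)=399, (12*18 - 14*-3)=258, (14*1 - -3*18)=68, (-3*2 - -13*1)=7, (-13*-39 - -37*2)=581; twice the area = |1337| = 1337; area = 1337/2; answer 1337/2
Part 2: W1 = 1337/2; threaded value p + q = 1339; w = 31; a(3) = -2*(-42) + 1*(-8) + 2*(31) = 138; iterating: a(3)=138, a(4)=-334, a(5)=722, a(6)=-1502, a(7)=3058, a(8)=-6174, a(9)=12402; answer 12402
Part 3: W2 = 12402; r = -19; 5*(-19)^2 + 8*(-19)^1 = (1805) + (-152) = 1653; answer 1653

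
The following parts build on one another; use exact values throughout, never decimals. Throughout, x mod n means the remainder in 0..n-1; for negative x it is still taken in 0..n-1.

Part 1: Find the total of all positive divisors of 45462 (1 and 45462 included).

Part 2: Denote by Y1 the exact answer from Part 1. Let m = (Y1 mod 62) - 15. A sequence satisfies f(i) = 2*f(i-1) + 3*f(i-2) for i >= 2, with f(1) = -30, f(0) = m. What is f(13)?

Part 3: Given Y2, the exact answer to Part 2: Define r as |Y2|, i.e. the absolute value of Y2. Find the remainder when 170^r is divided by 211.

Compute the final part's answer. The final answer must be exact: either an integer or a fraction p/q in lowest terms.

Part 1: 45462 = 2 * 3 * 7577; sigma = (1 + 2) * (1 + 3) * (1 + 7577) = 3 * 4 * 7578 = 90936; answer 90936
Part 2: Y1 = 90936; m = 29; f(2) = 2*(-30) + 3*(29) = 27; iterating: f(2)=27, f(3)=-36, f(4)=9, f(5)=-90, f(6)=-153, f(7)=-576, f(8)=-1611, f(9)=-4950, f(10)=-14733, f(11)=-44316, f(12)=-132831, f(13)=-398610; answer -398610
Part 3: Y2 = -398610; r = 398610; squarings mod 211: 170^1=170, 170^2=204, 170^4=49, 170^8=80, 170^16=70, 170^32=47, 170^64=99, 170^128=95, 170^256=163, 170^512=194, 170^1024=78, 170^2048=176, 170^4096=170, 170^8192=204, 170^16384=49, 170^32768=80, 170^65536=70, 170^131072=47, 170^262144=99; 170^398610 = 170^2 * 170^16 * 170^256 * 170^1024 * 170^4096 * 170^131072 * 170^262144 = 144 (mod 211); answer 144

144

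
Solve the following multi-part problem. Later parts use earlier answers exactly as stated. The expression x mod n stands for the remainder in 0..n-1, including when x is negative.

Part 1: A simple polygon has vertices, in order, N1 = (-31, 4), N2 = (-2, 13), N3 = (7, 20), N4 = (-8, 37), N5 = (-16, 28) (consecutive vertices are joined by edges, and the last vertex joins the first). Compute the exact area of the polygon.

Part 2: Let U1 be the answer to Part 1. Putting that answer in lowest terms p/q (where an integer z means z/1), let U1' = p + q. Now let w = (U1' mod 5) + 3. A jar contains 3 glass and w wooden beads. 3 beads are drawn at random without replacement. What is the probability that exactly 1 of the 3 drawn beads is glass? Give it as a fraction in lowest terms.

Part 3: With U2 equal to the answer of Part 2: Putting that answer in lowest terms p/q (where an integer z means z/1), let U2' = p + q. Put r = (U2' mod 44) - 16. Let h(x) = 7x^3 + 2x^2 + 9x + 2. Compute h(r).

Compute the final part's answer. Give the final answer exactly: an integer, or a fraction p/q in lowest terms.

Part 1: cross terms: (-31*13 - -2*4)=-395, (-2*20 - 7*13)=-131, (7*37 - -8*20)=419, (-8*28 - -16*37)=368, (-16*4 - -31*28)=804; twice the area = |1065| = 1065; area = 1065/2; answer 1065/2
Part 2: U1 = 1065/2; threaded value p + q = 1067; w = 5; total draws C(8,3) = 56; favorable C(3,1)*C(5,2) = 30; P = 15/28; answer 15/28
Part 3: U2 = 15/28; threaded value p + q = 43; r = 27; 7*(27)^3 + 2*(27)^2 + 9*(27)^1 + 2 = (137781) + (1458) + (243) + (2) = 139484; answer 139484

139484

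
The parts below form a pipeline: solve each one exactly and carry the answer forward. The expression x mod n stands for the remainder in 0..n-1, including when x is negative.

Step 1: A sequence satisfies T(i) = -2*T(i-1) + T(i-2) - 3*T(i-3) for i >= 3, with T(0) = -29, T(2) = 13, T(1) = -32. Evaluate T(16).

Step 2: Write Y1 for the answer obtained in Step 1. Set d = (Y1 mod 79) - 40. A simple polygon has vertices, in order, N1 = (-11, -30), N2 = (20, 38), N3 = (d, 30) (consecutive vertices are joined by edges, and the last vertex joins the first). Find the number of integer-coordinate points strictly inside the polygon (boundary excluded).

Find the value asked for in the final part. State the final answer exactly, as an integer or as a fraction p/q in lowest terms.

960

Step 1: T(3) = -2*(13) + 1*(-32) - 3*(-29) = 29; iterating: T(3)=29, T(4)=51, T(5)=-112, T(6)=188, T(7)=-641, T(8)=1806, T(9)=-4817, T(10)=13363, T(11)=-36961, T(12)=101736, T(13)=-280522, T(14)=773663, T(15)=-2133056, T(16)=5881341; answer 5881341
Step 2: Y1 = 5881341; d = -12; cross terms: (-11*38 - 20*-30)=182, (20*30 - -12*38)=1056, (-12*-30 - -11*30)=690; twice the area = |1928| = 1928; area = 964; boundary points = 1 + 8 + 1 = 10; strictly interior points = area - boundary/2 + 1 = 960; answer 960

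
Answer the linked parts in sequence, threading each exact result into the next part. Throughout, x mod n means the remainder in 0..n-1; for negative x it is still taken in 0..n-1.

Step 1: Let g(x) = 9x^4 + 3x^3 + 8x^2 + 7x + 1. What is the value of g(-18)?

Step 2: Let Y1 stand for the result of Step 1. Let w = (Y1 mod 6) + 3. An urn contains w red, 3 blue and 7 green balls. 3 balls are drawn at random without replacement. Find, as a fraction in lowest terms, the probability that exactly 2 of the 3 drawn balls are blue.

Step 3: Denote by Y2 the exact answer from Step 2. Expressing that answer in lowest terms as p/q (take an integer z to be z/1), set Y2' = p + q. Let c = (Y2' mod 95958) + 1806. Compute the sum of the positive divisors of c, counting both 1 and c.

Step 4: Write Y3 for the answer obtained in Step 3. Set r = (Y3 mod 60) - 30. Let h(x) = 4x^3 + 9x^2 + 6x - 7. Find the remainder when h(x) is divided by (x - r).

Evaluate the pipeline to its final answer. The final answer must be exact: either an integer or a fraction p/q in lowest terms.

Step 1: 9*(-18)^4 + 3*(-18)^3 + 8*(-18)^2 + 7*(-18)^1 + 1 = (944784) + (-17496) + (2592) + (-126) + (1) = 929755; answer 929755
Step 2: Y1 = 929755; w = 4; total draws C(14,3) = 364; favorable C(3,2)*C(11,1) = 33; P = 33/364; answer 33/364
Step 3: Y2 = 33/364; threaded value p + q = 397; c = 2203; 2203 is prime, so its only divisors are 1 and 2203; sigma = 1 + 2203 = 2204; answer 2204
Step 4: Y3 = 2204; r = 14; remainder = value at the root: 4*(14)^3 + 9*(14)^2 + 6*(14)^1 - 7 = (10976) + (1764) + (84) + (-7) = 12817; answer 12817

12817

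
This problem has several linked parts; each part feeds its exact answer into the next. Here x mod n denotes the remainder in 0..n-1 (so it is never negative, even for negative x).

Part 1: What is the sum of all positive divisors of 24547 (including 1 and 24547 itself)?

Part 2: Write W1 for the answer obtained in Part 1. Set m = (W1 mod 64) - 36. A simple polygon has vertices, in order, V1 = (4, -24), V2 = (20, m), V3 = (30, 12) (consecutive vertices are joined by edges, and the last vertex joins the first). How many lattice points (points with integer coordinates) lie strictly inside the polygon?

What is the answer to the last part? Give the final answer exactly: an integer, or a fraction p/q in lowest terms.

19

Part 1: 24547 is prime, so its only divisors are 1 and 24547; sigma = 1 + 24547 = 24548; answer 24548
Part 2: W1 = 24548; m = 0; cross terms: (4*0 - 20*-24)=480, (20*12 - 30*0)=240, (30*-24 - 4*12)=-768; twice the area = |-48| = 48; area = 24; boundary points = 8 + 2 + 2 = 12; strictly interior points = area - boundary/2 + 1 = 19; answer 19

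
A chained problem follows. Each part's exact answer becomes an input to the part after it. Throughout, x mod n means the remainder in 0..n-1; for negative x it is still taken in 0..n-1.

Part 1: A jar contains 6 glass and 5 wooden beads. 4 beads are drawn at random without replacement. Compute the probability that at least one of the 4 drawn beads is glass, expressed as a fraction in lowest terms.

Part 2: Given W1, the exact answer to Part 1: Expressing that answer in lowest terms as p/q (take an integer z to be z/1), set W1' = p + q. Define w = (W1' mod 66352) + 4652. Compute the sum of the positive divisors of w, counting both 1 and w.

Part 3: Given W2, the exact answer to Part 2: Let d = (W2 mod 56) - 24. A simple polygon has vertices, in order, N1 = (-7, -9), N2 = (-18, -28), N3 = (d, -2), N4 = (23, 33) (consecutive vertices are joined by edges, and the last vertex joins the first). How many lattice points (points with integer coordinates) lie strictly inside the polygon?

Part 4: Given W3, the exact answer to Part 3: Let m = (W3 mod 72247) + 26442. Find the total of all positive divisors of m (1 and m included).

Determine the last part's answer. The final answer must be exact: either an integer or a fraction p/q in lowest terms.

63196

Part 1: total draws C(11,4) = 330; complement C(5,4) = 5; favorable 330 - 5 = 325; P = 65/66; answer 65/66
Part 2: W1 = 65/66; threaded value p + q = 131; w = 4783; 4783 is prime, so its only divisors are 1 and 4783; sigma = 1 + 4783 = 4784; answer 4784
Part 3: W2 = 4784; d = 0; cross terms: (-7*-28 - -18*-9)=34, (-18*-2 - 0*-28)=36, (0*33 - 23*-2)=46, (23*-9 - -7*33)=24; twice the area = |140| = 140; area = 70; boundary points = 1 + 2 + 1 + 6 = 10; strictly interior points = area - boundary/2 + 1 = 66; answer 66
Part 4: W3 = 66; m = 26508; 26508 = 2^2 * 3 * 47^2; sigma = (1 + 2 + 4) * (1 + 3) * (1 + 47 + 2209) = 7 * 4 * 2257 = 63196; answer 63196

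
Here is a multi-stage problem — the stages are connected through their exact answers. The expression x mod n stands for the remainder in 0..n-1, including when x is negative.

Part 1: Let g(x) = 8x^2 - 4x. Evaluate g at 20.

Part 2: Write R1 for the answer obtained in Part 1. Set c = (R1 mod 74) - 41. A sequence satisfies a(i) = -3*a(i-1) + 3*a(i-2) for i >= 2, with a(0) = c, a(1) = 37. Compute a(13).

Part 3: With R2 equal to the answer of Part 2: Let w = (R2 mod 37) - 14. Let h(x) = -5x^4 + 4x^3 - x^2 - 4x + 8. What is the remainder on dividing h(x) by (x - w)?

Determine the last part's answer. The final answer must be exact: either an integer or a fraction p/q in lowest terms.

Part 1: 8*(20)^2 - 4*(20)^1 = (3200) + (-80) = 3120; answer 3120
Part 2: R1 = 3120; c = -29; a(2) = -3*(37) + 3*(-29) = -198; iterating: a(2)=-198, a(3)=705, a(4)=-2709, a(5)=10242, a(6)=-38853, a(7)=147285, a(8)=-558414, a(9)=2117097, a(10)=-8026533, a(11)=30430890, a(12)=-115372269, a(13)=437409477; answer 437409477
Part 3: R2 = 437409477; w = 14; remainder = value at the root: -5*(14)^4 + 4*(14)^3 - 1*(14)^2 - 4*(14)^1 + 8 = (-192080) + (10976) + (-196) + (-56) + (8) = -181348; answer -181348

-181348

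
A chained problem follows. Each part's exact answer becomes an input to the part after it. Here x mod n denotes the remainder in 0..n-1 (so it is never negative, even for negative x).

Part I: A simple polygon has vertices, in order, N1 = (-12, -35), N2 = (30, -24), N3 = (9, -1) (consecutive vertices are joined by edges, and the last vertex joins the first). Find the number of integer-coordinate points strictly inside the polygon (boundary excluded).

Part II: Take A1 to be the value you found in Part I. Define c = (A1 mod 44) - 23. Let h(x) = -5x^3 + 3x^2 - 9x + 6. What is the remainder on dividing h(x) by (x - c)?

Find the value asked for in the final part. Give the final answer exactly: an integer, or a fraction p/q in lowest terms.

-129

Part I: cross terms: (-12*-24 - 30*-35)=1338, (30*-1 - 9*-24)=186, (9*-35 - -12*-1)=-327; twice the area = |1197| = 1197; area = 1197/2; boundary points = 1 + 1 + 1 = 3; strictly interior points = area - boundary/2 + 1 = 598; answer 598
Part II: A1 = 598; c = 3; remainder = value at the root: -5*(3)^3 + 3*(3)^2 - 9*(3)^1 + 6 = (-135) + (27) + (-27) + (6) = -129; answer -129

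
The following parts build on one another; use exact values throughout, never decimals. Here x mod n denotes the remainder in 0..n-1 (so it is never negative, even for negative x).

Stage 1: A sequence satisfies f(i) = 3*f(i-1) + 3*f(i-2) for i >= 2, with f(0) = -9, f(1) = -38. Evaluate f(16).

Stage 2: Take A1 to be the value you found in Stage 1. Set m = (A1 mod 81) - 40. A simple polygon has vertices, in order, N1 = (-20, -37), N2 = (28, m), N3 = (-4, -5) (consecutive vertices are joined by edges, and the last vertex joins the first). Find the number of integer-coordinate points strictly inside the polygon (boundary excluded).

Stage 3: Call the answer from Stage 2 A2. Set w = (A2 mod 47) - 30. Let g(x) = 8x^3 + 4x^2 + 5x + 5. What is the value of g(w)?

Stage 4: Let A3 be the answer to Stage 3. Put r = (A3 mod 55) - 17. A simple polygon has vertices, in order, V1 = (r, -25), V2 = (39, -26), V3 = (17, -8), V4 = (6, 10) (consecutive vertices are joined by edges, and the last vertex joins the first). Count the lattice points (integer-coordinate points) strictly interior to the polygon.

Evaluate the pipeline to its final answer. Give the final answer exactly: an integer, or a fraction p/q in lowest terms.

Stage 1: f(2) = 3*(-38) + 3*(-9) = -141; iterating: f(2)=-141, f(3)=-537, f(4)=-2034, f(5)=-7713, f(6)=-29241, f(7)=-110862, f(8)=-420309, f(9)=-1593513, f(10)=-6041466, f(11)=-22904937, f(12)=-86839209, f(13)=-329232438, f(14)=-1248214941, f(15)=-4732342137, f(16)=-17941671234; answer -17941671234
Stage 2: A1 = -17941671234; m = -40; cross terms: (-20*-40 - 28*-37)=1836, (28*-5 - -4*-40)=-300, (-4*-37 - -20*-5)=48; twice the area = |1584| = 1584; area = 792; boundary points = 3 + 1 + 16 = 20; strictly interior points = area - boundary/2 + 1 = 783; answer 783
Stage 3: A2 = 783; w = 1; 8*(1)^3 + 4*(1)^2 + 5*(1)^1 + 5 = (8) + (4) + (5) + (5) = 22; answer 22
Stage 4: A3 = 22; r = 5; cross terms: (5*-26 - 39*-25)=845, (39*-8 - 17*-26)=130, (17*10 - 6*-8)=218, (6*-25 - 5*10)=-200; twice the area = |993| = 993; area = 993/2; boundary points = 1 + 2 + 1 + 1 = 5; strictly interior points = area - boundary/2 + 1 = 495; answer 495

495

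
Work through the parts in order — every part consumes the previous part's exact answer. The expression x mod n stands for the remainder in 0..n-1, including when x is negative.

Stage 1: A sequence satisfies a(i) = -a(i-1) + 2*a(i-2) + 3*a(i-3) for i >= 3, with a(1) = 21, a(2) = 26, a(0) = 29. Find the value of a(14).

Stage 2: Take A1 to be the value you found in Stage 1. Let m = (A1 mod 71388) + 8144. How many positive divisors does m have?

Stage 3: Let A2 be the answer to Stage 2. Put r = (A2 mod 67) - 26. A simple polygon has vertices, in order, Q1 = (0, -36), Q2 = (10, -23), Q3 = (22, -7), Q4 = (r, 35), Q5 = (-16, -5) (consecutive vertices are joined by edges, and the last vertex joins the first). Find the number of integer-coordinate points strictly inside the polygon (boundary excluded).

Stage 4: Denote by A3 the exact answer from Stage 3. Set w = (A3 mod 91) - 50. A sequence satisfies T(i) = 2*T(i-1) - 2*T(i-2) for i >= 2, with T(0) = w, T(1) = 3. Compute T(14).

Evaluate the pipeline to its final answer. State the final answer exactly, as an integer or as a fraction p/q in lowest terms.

256

Stage 1: a(3) = -1*(26) + 2*(21) + 3*(29) = 103; iterating: a(3)=103, a(4)=12, a(5)=272, a(6)=61, a(7)=519, a(8)=419, a(9)=802, a(10)=1593, a(11)=1268, a(12)=4324, a(13)=2991, a(14)=9461; answer 9461
Stage 2: A1 = 9461; m = 17605; 17605 = 5 * 7 * 503; number of divisors = (1+1) * (1+1) * (1+1) = 8; answer 8
Stage 3: A2 = 8; r = -18; cross terms: (0*-23 - 10*-36)=360, (10*-7 - 22*-23)=436, (22*35 - -18*-7)=644, (-18*-5 - -16*35)=650, (-16*-36 - 0*-5)=576; twice the area = |2666| = 2666; area = 1333; boundary points = 1 + 4 + 2 + 2 + 1 = 10; strictly interior points = area - boundary/2 + 1 = 1329; answer 1329
Stage 4: A3 = 1329; w = 5; T(2) = 2*(3) - 2*(5) = -4; iterating: T(2)=-4, T(3)=-14, T(4)=-20, T(5)=-12, T(6)=16, T(7)=56, T(8)=80, T(9)=48, T(10)=-64, T(11)=-224, T(12)=-320, T(13)=-192, T(14)=256; answer 256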